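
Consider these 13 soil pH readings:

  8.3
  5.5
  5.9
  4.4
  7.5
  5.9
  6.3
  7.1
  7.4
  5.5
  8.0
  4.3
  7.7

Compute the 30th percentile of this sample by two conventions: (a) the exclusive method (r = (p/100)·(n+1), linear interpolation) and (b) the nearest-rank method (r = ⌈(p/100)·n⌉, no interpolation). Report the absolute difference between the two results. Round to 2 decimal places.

Sorted: 4.3, 4.4, 5.5, 5.5, 5.9, 5.9, 6.3, 7.1, 7.4, 7.5, 7.7, 8.0, 8.3.
n = 13.
(a) r = 4.2; between ranks 4 (5.5) and 5 (5.9): 5.58.
(b) the nearest-rank method: rank 4 → 5.5.
|5.58 − 5.5| = 0.08.

0.08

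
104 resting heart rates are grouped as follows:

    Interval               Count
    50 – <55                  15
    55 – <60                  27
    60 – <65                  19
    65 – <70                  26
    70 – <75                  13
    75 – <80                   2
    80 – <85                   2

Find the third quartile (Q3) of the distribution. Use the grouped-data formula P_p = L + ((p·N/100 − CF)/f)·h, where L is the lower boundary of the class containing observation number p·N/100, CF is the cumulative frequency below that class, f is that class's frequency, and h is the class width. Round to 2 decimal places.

68.27

N = 104; target position k = 75/100 · 104 = 78.
Cumulative frequencies: 15, 42, 61, 87, 100, 102, 104.
Observation 78 falls in the class 65 – <70.
L = 65, CF = 61, f = 26, h = 5.
P75 = 65 + ((78 − 61)/26)·5 = 65 + 3.26923 = 68.2692.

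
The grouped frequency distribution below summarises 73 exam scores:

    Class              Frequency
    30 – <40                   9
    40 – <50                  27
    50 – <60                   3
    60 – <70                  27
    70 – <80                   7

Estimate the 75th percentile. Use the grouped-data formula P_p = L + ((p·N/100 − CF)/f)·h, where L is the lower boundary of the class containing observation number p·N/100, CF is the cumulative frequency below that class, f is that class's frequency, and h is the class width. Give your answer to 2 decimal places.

N = 73; target position k = 75/100 · 73 = 54.75.
Cumulative frequencies: 9, 36, 39, 66, 73.
Observation 54.75 falls in the class 60 – <70.
L = 60, CF = 39, f = 27, h = 10.
P75 = 60 + ((54.75 − 39)/27)·10 = 60 + 5.83333 = 65.8333.

65.83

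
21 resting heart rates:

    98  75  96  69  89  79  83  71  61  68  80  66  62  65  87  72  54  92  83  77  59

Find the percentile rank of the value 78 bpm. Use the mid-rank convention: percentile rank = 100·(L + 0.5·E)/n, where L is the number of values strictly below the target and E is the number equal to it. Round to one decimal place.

57.1

Sorted: 54, 59, 61, 62, 65, 66, 68, 69, 71, 72, 75, 77, 79, 80, 83, 83, 87, 89, 92, 96, 98.
Count below 78: L = 12; count equal: E = 0; n = 21.
Percentile rank = 100·(12 + 0.5·0)/21 = 100·12/21 = 57.14.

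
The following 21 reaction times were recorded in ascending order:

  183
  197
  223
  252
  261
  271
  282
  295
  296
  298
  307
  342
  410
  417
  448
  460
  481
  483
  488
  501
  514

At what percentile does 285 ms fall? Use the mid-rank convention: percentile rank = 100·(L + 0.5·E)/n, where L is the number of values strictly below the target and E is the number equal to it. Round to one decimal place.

Count below 285: L = 7; count equal: E = 0; n = 21.
Percentile rank = 100·(7 + 0.5·0)/21 = 100·7/21 = 33.33.

33.3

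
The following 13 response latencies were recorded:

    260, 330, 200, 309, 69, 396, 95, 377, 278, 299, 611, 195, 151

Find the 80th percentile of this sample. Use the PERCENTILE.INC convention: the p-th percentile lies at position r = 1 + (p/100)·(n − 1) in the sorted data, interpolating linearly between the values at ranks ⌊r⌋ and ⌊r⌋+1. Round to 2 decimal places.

Sorted: 69, 95, 151, 195, 200, 260, 278, 299, 309, 330, 377, 396, 611.
n = 13.
r = 1 + (80/100)·(13 − 1) = 1 + 9.6 = 10.6.
Rank 10 is 330 and rank 11 is 377.
Interpolate: 330 + 0.6·(377 − 330) = 330 + 0.6·47 = 358.2.

358.20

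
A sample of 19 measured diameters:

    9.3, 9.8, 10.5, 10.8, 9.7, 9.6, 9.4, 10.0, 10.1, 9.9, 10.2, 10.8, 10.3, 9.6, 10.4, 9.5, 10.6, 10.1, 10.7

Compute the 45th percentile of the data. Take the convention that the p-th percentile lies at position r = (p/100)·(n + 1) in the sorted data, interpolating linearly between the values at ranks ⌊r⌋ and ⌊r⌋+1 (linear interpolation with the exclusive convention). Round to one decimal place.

Sorted: 9.3, 9.4, 9.5, 9.6, 9.6, 9.7, 9.8, 9.9, 10.0, 10.1, 10.1, 10.2, 10.3, 10.4, 10.5, 10.6, 10.7, 10.8, 10.8.
n = 19.
r = (45/100)·(19 + 1) = 9.
r is an integer, so P45 is the value at rank 9: 10.0.

10.0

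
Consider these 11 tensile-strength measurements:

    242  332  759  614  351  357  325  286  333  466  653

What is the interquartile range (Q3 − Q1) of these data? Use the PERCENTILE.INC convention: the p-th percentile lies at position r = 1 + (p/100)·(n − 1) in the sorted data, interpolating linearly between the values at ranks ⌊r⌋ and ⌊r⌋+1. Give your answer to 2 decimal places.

Sorted: 242, 286, 325, 332, 333, 351, 357, 466, 614, 653, 759.
n = 11.
P25: r = 3.5; ranks 3–4 are 325, 332; interpolating gives 328.5.
P75: r = 8.5; ranks 8–9 are 466, 614; interpolating gives 540.
Difference: 540 − 328.5 = 211.5.

211.50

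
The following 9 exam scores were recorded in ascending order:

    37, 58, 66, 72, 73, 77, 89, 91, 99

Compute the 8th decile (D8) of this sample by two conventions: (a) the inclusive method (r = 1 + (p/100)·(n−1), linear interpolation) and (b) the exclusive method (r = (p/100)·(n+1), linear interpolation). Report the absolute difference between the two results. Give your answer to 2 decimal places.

n = 9.
(a) r = 7.4; between ranks 7 (89) and 8 (91): 89.8.
(b) r = 8 → value at rank 8 = 91.
|89.8 − 91| = 1.2.

1.20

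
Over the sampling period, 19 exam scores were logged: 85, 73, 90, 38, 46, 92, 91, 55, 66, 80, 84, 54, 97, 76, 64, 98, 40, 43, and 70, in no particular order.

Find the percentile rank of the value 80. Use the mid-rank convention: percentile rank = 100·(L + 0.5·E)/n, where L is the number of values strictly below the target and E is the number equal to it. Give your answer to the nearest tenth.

Sorted: 38, 40, 43, 46, 54, 55, 64, 66, 70, 73, 76, 80, 84, 85, 90, 91, 92, 97, 98.
Count below 80: L = 11; count equal: E = 1; n = 19.
Percentile rank = 100·(11 + 0.5·1)/19 = 100·11.5/19 = 60.53.

60.5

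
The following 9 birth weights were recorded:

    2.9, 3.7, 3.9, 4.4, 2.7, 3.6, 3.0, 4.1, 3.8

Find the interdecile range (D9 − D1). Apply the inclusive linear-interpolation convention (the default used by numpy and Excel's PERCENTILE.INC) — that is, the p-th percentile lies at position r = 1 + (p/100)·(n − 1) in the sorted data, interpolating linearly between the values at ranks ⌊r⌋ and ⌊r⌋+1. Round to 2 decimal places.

1.30

Sorted: 2.7, 2.9, 3.0, 3.6, 3.7, 3.8, 3.9, 4.1, 4.4.
n = 9.
P10: r = 1.8; ranks 1–2 are 2.7, 2.9; interpolating gives 2.86.
P90: r = 8.2; ranks 8–9 are 4.1, 4.4; interpolating gives 4.16.
Difference: 4.16 − 2.86 = 1.3.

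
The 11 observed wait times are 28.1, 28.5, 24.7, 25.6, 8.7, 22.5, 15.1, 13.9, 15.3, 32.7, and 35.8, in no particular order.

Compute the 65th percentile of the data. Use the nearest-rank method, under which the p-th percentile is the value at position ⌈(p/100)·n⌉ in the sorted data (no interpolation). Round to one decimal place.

28.1

Sorted: 8.7, 13.9, 15.1, 15.3, 22.5, 24.7, 25.6, 28.1, 28.5, 32.7, 35.8.
n = 11.
Position = ⌈65/100 · 11⌉ = ⌈7.15⌉ = 8.
The value at rank 8 is 28.1.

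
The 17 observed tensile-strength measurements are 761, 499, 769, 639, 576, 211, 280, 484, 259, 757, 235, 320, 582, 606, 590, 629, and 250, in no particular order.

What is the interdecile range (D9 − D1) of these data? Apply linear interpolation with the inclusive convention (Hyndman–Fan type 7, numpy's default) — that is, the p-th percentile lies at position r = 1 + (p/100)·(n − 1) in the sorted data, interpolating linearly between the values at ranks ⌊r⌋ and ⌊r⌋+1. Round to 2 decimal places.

Sorted: 211, 235, 250, 259, 280, 320, 484, 499, 576, 582, 590, 606, 629, 639, 757, 761, 769.
n = 17.
P10: r = 2.6; ranks 2–3 are 235, 250; interpolating gives 244.
P90: r = 15.4; ranks 15–16 are 757, 761; interpolating gives 758.6.
Difference: 758.6 − 244 = 514.6.

514.60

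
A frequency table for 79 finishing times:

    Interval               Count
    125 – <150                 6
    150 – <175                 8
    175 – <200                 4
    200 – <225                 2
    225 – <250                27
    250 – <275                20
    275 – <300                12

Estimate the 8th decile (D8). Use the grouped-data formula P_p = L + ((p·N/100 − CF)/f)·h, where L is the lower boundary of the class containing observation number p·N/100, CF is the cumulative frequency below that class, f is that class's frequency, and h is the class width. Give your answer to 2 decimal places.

270.25

N = 79; target position k = 80/100 · 79 = 63.2.
Cumulative frequencies: 6, 14, 18, 20, 47, 67, 79.
Observation 63.2 falls in the class 250 – <275.
L = 250, CF = 47, f = 20, h = 25.
P80 = 250 + ((63.2 − 47)/20)·25 = 250 + 20.25 = 270.25.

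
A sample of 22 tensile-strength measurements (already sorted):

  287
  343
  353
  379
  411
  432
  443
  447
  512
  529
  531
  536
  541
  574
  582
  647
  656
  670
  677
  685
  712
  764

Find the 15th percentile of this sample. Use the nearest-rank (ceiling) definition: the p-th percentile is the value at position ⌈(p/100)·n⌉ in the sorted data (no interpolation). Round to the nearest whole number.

379

n = 22.
Position = ⌈15/100 · 22⌉ = ⌈3.3⌉ = 4.
The value at rank 4 is 379.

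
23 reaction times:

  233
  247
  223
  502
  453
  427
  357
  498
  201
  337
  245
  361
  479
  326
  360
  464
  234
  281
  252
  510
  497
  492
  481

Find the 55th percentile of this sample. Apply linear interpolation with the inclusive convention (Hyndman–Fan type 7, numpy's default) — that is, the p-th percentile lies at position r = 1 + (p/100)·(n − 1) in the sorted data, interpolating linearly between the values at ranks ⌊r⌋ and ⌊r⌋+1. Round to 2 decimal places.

367.60

Sorted: 201, 223, 233, 234, 245, 247, 252, 281, 326, 337, 357, 360, 361, 427, 453, 464, 479, 481, 492, 497, 498, 502, 510.
n = 23.
r = 1 + (55/100)·(23 − 1) = 1 + 12.1 = 13.1.
Rank 13 is 361 and rank 14 is 427.
Interpolate: 361 + 0.1·(427 − 361) = 361 + 0.1·66 = 367.6.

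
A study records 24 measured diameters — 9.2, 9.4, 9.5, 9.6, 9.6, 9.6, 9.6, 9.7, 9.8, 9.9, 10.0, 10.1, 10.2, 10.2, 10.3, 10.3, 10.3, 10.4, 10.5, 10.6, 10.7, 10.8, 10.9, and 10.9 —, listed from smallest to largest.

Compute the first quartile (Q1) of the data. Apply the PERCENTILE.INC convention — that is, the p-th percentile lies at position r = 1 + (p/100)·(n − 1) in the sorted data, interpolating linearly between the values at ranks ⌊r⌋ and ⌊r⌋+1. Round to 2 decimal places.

n = 24.
r = 1 + (25/100)·(24 − 1) = 1 + 5.75 = 6.75.
Rank 6 is 9.6 and rank 7 is 9.6.
Interpolate: 9.6 + 0.75·(9.6 − 9.6) = 9.6 + 0.75·0 = 9.6.

9.60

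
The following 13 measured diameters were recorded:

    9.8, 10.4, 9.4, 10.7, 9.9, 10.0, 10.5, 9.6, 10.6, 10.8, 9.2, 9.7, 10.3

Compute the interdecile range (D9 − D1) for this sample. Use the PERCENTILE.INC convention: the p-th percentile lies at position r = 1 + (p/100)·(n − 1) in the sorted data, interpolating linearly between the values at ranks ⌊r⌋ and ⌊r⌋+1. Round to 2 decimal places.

1.24

Sorted: 9.2, 9.4, 9.6, 9.7, 9.8, 9.9, 10.0, 10.3, 10.4, 10.5, 10.6, 10.7, 10.8.
n = 13.
P10: r = 2.2; ranks 2–3 are 9.4, 9.6; interpolating gives 9.44.
P90: r = 11.8; ranks 11–12 are 10.6, 10.7; interpolating gives 10.68.
Difference: 10.68 − 9.44 = 1.24.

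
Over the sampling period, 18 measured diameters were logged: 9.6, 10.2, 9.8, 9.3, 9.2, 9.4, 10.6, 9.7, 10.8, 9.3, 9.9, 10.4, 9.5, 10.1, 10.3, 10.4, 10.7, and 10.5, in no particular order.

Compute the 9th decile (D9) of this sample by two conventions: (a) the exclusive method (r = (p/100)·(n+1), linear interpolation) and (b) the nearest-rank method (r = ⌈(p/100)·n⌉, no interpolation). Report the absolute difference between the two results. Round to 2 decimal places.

0.01

Sorted: 9.2, 9.3, 9.3, 9.4, 9.5, 9.6, 9.7, 9.8, 9.9, 10.1, 10.2, 10.3, 10.4, 10.4, 10.5, 10.6, 10.7, 10.8.
n = 18.
(a) r = 17.1; between ranks 17 (10.7) and 18 (10.8): 10.71.
(b) the nearest-rank method: rank 17 → 10.7.
|10.71 − 10.7| = 0.01.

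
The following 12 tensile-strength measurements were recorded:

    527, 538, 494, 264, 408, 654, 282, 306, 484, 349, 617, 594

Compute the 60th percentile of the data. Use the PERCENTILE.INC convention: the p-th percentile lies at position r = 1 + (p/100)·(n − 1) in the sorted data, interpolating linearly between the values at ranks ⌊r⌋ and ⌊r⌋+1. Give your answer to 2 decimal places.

513.80

Sorted: 264, 282, 306, 349, 408, 484, 494, 527, 538, 594, 617, 654.
n = 12.
r = 1 + (60/100)·(12 − 1) = 1 + 6.6 = 7.6.
Rank 7 is 494 and rank 8 is 527.
Interpolate: 494 + 0.6·(527 − 494) = 494 + 0.6·33 = 513.8.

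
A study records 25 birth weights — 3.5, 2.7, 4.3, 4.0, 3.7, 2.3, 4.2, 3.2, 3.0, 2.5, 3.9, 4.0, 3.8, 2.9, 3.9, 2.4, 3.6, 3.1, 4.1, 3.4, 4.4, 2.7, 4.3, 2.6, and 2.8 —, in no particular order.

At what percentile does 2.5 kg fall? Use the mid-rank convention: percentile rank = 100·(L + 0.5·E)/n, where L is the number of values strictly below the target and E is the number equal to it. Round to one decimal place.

Sorted: 2.3, 2.4, 2.5, 2.6, 2.7, 2.7, 2.8, 2.9, 3.0, 3.1, 3.2, 3.4, 3.5, 3.6, 3.7, 3.8, 3.9, 3.9, 4.0, 4.0, 4.1, 4.2, 4.3, 4.3, 4.4.
Count below 2.5: L = 2; count equal: E = 1; n = 25.
Percentile rank = 100·(2 + 0.5·1)/25 = 100·2.5/25 = 10.

10.0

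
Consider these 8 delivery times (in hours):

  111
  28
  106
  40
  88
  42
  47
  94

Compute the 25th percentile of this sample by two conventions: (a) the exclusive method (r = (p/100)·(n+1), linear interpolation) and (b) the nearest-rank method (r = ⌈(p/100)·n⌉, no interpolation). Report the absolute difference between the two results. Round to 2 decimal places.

0.50

Sorted: 28, 40, 42, 47, 88, 94, 106, 111.
n = 8.
(a) r = 2.25; between ranks 2 (40) and 3 (42): 40.5.
(b) the nearest-rank method: rank 2 → 40.
|40.5 − 40| = 0.5.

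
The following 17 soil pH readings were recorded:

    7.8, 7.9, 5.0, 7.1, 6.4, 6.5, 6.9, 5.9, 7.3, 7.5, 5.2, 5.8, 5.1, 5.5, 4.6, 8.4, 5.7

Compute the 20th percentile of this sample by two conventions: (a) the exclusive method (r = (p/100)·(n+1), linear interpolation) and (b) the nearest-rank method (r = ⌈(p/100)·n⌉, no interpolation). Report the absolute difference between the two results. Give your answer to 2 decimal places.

0.04

Sorted: 4.6, 5.0, 5.1, 5.2, 5.5, 5.7, 5.8, 5.9, 6.4, 6.5, 6.9, 7.1, 7.3, 7.5, 7.8, 7.9, 8.4.
n = 17.
(a) r = 3.6; between ranks 3 (5.1) and 4 (5.2): 5.16.
(b) the nearest-rank method: rank 4 → 5.2.
|5.16 − 5.2| = 0.04.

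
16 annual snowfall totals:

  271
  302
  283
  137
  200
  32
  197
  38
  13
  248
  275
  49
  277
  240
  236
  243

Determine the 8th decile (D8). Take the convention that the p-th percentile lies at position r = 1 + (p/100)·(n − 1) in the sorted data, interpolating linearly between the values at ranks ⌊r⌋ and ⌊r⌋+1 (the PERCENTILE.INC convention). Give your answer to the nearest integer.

Sorted: 13, 32, 38, 49, 137, 197, 200, 236, 240, 243, 248, 271, 275, 277, 283, 302.
n = 16.
r = 1 + (80/100)·(16 − 1) = 1 + 12 = 13.
r is an integer, so P80 is the value at rank 13: 275.

275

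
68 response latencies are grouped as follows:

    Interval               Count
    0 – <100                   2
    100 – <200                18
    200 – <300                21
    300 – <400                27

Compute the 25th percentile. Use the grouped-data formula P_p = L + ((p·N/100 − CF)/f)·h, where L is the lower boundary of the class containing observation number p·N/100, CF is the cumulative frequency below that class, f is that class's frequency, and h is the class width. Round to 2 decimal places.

N = 68; target position k = 25/100 · 68 = 17.
Cumulative frequencies: 2, 20, 41, 68.
Observation 17 falls in the class 100 – <200.
L = 100, CF = 2, f = 18, h = 100.
P25 = 100 + ((17 − 2)/18)·100 = 100 + 83.3333 = 183.333.

183.33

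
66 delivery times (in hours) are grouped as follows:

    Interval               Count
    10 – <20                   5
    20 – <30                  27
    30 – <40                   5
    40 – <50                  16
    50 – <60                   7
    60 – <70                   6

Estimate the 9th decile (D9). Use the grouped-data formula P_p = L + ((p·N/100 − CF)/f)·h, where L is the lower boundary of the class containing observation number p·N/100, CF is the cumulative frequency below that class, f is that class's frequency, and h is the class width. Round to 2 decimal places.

N = 66; target position k = 90/100 · 66 = 59.4.
Cumulative frequencies: 5, 32, 37, 53, 60, 66.
Observation 59.4 falls in the class 50 – <60.
L = 50, CF = 53, f = 7, h = 10.
P90 = 50 + ((59.4 − 53)/7)·10 = 50 + 9.14286 = 59.1429.

59.14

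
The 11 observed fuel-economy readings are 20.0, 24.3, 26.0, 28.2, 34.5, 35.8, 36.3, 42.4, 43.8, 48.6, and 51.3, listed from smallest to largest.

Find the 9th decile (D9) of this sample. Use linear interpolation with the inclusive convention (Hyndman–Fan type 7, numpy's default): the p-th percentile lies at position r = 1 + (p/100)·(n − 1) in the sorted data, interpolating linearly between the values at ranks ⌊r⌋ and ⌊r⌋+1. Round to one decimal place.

n = 11.
r = 1 + (90/100)·(11 − 1) = 1 + 9 = 10.
r is an integer, so P90 is the value at rank 10: 48.6.

48.6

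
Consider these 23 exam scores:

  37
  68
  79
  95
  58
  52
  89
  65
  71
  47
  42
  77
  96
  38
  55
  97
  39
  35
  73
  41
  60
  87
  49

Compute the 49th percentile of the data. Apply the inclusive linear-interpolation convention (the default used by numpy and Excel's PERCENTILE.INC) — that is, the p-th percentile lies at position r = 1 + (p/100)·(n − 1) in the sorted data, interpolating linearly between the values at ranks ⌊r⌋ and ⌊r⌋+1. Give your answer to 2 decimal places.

Sorted: 35, 37, 38, 39, 41, 42, 47, 49, 52, 55, 58, 60, 65, 68, 71, 73, 77, 79, 87, 89, 95, 96, 97.
n = 23.
r = 1 + (49/100)·(23 − 1) = 1 + 10.78 = 11.78.
Rank 11 is 58 and rank 12 is 60.
Interpolate: 58 + 0.78·(60 − 58) = 58 + 0.78·2 = 59.56.

59.56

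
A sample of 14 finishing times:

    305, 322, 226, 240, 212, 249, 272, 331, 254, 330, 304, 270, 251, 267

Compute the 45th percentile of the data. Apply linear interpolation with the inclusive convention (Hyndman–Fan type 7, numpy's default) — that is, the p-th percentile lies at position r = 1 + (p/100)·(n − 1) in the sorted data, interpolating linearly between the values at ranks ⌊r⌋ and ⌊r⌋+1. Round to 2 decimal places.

Sorted: 212, 226, 240, 249, 251, 254, 267, 270, 272, 304, 305, 322, 330, 331.
n = 14.
r = 1 + (45/100)·(14 − 1) = 1 + 5.85 = 6.85.
Rank 6 is 254 and rank 7 is 267.
Interpolate: 254 + 0.85·(267 − 254) = 254 + 0.85·13 = 265.05.

265.05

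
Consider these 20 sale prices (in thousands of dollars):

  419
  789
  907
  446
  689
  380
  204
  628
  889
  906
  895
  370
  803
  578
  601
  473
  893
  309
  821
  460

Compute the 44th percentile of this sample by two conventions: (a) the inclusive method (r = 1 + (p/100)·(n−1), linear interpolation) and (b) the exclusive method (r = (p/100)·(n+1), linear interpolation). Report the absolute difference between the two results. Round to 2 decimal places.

2.76

Sorted: 204, 309, 370, 380, 419, 446, 460, 473, 578, 601, 628, 689, 789, 803, 821, 889, 893, 895, 906, 907.
n = 20.
(a) r = 9.36; between ranks 9 (578) and 10 (601): 586.28.
(b) r = 9.24; between ranks 9 (578) and 10 (601): 583.52.
|586.28 − 583.52| = 2.76.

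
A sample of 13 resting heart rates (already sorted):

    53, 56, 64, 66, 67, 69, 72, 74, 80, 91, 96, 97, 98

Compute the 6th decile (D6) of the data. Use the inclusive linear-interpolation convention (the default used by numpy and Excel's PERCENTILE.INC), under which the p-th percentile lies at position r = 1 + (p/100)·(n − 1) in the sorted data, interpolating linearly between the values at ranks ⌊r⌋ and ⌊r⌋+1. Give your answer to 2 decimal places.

n = 13.
r = 1 + (60/100)·(13 − 1) = 1 + 7.2 = 8.2.
Rank 8 is 74 and rank 9 is 80.
Interpolate: 74 + 0.2·(80 − 74) = 74 + 0.2·6 = 75.2.

75.20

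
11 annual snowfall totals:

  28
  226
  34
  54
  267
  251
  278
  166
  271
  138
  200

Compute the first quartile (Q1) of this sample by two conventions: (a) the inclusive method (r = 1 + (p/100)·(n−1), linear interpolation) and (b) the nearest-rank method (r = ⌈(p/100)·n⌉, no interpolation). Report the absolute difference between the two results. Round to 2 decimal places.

Sorted: 28, 34, 54, 138, 166, 200, 226, 251, 267, 271, 278.
n = 11.
(a) r = 3.5; between ranks 3 (54) and 4 (138): 96.
(b) the nearest-rank method: rank 3 → 54.
|96 − 54| = 42.

42.00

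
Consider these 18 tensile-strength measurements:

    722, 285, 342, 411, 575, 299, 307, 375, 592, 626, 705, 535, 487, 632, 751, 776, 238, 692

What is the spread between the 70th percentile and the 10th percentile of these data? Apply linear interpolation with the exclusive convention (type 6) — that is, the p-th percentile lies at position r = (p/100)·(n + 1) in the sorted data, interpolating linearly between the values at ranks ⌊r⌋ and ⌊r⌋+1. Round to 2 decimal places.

Sorted: 238, 285, 299, 307, 342, 375, 411, 487, 535, 575, 592, 626, 632, 692, 705, 722, 751, 776.
n = 18.
P10: r = 1.9; ranks 1–2 are 238, 285; interpolating gives 280.3.
P70: r = 13.3; ranks 13–14 are 632, 692; interpolating gives 650.
Difference: 650 − 280.3 = 369.7.

369.70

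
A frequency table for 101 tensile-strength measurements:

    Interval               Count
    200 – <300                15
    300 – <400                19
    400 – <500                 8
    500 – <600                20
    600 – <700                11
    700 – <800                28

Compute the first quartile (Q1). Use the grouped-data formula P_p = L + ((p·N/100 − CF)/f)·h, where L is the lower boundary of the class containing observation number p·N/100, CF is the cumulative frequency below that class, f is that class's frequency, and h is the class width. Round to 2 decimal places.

N = 101; target position k = 25/100 · 101 = 25.25.
Cumulative frequencies: 15, 34, 42, 62, 73, 101.
Observation 25.25 falls in the class 300 – <400.
L = 300, CF = 15, f = 19, h = 100.
P25 = 300 + ((25.25 − 15)/19)·100 = 300 + 53.9474 = 353.947.

353.95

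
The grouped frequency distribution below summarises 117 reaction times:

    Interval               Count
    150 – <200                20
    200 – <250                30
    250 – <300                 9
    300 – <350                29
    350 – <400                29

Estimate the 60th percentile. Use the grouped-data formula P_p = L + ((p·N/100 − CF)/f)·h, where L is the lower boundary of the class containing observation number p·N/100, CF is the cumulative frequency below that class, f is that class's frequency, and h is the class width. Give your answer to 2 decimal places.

N = 117; target position k = 60/100 · 117 = 70.2.
Cumulative frequencies: 20, 50, 59, 88, 117.
Observation 70.2 falls in the class 300 – <350.
L = 300, CF = 59, f = 29, h = 50.
P60 = 300 + ((70.2 − 59)/29)·50 = 300 + 19.3103 = 319.31.

319.31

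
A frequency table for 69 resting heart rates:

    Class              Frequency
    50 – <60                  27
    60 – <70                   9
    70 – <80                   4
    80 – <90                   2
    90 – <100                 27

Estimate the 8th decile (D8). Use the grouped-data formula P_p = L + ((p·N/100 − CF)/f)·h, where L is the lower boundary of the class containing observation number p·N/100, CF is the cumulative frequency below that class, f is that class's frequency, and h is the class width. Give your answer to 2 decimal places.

94.89

N = 69; target position k = 80/100 · 69 = 55.2.
Cumulative frequencies: 27, 36, 40, 42, 69.
Observation 55.2 falls in the class 90 – <100.
L = 90, CF = 42, f = 27, h = 10.
P80 = 90 + ((55.2 − 42)/27)·10 = 90 + 4.88889 = 94.8889.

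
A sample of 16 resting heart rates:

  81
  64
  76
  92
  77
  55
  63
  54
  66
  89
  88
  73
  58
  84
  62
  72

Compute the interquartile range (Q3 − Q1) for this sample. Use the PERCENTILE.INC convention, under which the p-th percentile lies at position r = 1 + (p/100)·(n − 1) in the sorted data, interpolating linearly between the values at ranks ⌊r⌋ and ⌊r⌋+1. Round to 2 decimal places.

Sorted: 54, 55, 58, 62, 63, 64, 66, 72, 73, 76, 77, 81, 84, 88, 89, 92.
n = 16.
P25: r = 4.75; ranks 4–5 are 62, 63; interpolating gives 62.75.
P75: r = 12.25; ranks 12–13 are 81, 84; interpolating gives 81.75.
Difference: 81.75 − 62.75 = 19.

19.00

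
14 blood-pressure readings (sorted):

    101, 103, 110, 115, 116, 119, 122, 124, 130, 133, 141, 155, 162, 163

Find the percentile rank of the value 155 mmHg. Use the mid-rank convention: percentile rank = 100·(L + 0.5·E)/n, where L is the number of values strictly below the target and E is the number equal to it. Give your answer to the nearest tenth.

82.1

Count below 155: L = 11; count equal: E = 1; n = 14.
Percentile rank = 100·(11 + 0.5·1)/14 = 100·11.5/14 = 82.14.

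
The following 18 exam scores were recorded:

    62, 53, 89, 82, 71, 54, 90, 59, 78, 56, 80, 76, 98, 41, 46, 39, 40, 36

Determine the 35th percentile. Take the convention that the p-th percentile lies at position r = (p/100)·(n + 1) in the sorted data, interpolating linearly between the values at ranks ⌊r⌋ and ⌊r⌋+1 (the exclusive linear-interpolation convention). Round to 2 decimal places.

53.65

Sorted: 36, 39, 40, 41, 46, 53, 54, 56, 59, 62, 71, 76, 78, 80, 82, 89, 90, 98.
n = 18.
r = (35/100)·(18 + 1) = 6.65.
Rank 6 is 53 and rank 7 is 54.
Interpolate: 53 + 0.65·(54 − 53) = 53 + 0.65·1 = 53.65.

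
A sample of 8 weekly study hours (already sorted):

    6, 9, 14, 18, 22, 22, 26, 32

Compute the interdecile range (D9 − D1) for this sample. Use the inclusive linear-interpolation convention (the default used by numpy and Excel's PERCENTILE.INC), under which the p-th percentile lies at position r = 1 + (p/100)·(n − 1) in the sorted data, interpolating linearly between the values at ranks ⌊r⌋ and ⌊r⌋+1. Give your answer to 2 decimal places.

19.70

n = 8.
P10: r = 1.7; ranks 1–2 are 6, 9; interpolating gives 8.1.
P90: r = 7.3; ranks 7–8 are 26, 32; interpolating gives 27.8.
Difference: 27.8 − 8.1 = 19.7.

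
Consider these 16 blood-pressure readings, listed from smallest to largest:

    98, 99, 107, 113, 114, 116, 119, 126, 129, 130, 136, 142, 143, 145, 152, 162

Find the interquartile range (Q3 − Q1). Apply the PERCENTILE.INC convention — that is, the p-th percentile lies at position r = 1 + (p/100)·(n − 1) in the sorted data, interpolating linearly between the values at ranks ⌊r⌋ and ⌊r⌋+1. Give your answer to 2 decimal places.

n = 16.
P25: r = 4.75; ranks 4–5 are 113, 114; interpolating gives 113.75.
P75: r = 12.25; ranks 12–13 are 142, 143; interpolating gives 142.25.
Difference: 142.25 − 113.75 = 28.5.

28.50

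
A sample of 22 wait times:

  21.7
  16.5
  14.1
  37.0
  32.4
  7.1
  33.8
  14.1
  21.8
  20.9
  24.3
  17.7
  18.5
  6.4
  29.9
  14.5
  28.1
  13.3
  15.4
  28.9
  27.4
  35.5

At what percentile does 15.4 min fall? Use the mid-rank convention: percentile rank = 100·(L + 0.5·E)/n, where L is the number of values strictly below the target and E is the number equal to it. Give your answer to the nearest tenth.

29.5

Sorted: 6.4, 7.1, 13.3, 14.1, 14.1, 14.5, 15.4, 16.5, 17.7, 18.5, 20.9, 21.7, 21.8, 24.3, 27.4, 28.1, 28.9, 29.9, 32.4, 33.8, 35.5, 37.0.
Count below 15.4: L = 6; count equal: E = 1; n = 22.
Percentile rank = 100·(6 + 0.5·1)/22 = 100·6.5/22 = 29.55.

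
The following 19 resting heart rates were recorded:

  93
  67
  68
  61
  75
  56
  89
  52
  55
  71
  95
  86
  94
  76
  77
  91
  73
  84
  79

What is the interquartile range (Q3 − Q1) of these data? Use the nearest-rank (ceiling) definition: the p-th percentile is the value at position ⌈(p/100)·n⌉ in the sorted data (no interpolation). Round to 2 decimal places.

Sorted: 52, 55, 56, 61, 67, 68, 71, 73, 75, 76, 77, 79, 84, 86, 89, 91, 93, 94, 95.
n = 19.
P25: rank ⌈25/100·19⌉ = 5 → 67.
P75: rank ⌈75/100·19⌉ = 15 → 89.
Difference: 89 − 67 = 22.

22.00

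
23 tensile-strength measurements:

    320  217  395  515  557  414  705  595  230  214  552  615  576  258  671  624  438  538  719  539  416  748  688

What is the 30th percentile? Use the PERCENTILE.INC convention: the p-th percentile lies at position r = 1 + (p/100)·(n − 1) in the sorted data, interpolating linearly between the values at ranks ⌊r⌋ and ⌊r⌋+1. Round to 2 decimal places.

415.20

Sorted: 214, 217, 230, 258, 320, 395, 414, 416, 438, 515, 538, 539, 552, 557, 576, 595, 615, 624, 671, 688, 705, 719, 748.
n = 23.
r = 1 + (30/100)·(23 − 1) = 1 + 6.6 = 7.6.
Rank 7 is 414 and rank 8 is 416.
Interpolate: 414 + 0.6·(416 − 414) = 414 + 0.6·2 = 415.2.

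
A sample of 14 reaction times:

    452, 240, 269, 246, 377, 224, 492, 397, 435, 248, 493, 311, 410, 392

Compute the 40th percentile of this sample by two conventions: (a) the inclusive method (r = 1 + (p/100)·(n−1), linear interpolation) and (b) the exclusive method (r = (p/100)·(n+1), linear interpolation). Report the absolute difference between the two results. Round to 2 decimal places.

13.20

Sorted: 224, 240, 246, 248, 269, 311, 377, 392, 397, 410, 435, 452, 492, 493.
n = 14.
(a) r = 6.2; between ranks 6 (311) and 7 (377): 324.2.
(b) r = 6 → value at rank 6 = 311.
|324.2 − 311| = 13.2.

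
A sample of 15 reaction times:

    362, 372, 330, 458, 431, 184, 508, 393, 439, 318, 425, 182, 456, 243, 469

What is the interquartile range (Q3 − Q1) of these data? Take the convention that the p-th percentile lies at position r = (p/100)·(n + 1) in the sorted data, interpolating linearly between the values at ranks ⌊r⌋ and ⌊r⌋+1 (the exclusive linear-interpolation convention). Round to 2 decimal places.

138.00

Sorted: 182, 184, 243, 318, 330, 362, 372, 393, 425, 431, 439, 456, 458, 469, 508.
n = 15.
P25: r = 4 (integer) → 318.
P75: r = 12 (integer) → 456.
Difference: 456 − 318 = 138.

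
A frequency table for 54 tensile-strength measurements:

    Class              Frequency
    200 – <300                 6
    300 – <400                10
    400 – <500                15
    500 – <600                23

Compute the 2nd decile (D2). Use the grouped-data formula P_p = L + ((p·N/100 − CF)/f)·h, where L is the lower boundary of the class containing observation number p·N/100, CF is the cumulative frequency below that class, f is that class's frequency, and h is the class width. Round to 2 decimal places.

N = 54; target position k = 20/100 · 54 = 10.8.
Cumulative frequencies: 6, 16, 31, 54.
Observation 10.8 falls in the class 300 – <400.
L = 300, CF = 6, f = 10, h = 100.
P20 = 300 + ((10.8 − 6)/10)·100 = 300 + 48 = 348.

348.00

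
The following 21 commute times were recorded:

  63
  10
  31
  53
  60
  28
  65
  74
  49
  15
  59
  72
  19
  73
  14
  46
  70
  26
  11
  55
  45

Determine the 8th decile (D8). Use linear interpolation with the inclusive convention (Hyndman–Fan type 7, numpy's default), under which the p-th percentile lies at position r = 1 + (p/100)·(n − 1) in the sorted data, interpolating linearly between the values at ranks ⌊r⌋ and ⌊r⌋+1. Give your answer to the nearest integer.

Sorted: 10, 11, 14, 15, 19, 26, 28, 31, 45, 46, 49, 53, 55, 59, 60, 63, 65, 70, 72, 73, 74.
n = 21.
r = 1 + (80/100)·(21 − 1) = 1 + 16 = 17.
r is an integer, so P80 is the value at rank 17: 65.

65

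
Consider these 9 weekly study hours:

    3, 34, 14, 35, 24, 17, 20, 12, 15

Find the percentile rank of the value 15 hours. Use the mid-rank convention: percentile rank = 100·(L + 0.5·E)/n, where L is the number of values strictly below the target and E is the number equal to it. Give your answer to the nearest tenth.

Sorted: 3, 12, 14, 15, 17, 20, 24, 34, 35.
Count below 15: L = 3; count equal: E = 1; n = 9.
Percentile rank = 100·(3 + 0.5·1)/9 = 100·3.5/9 = 38.89.

38.9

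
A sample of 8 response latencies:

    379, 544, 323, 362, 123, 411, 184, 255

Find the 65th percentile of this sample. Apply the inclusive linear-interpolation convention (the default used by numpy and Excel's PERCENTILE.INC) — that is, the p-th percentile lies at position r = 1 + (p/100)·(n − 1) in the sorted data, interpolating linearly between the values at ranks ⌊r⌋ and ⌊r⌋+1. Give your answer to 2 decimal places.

Sorted: 123, 184, 255, 323, 362, 379, 411, 544.
n = 8.
r = 1 + (65/100)·(8 − 1) = 1 + 4.55 = 5.55.
Rank 5 is 362 and rank 6 is 379.
Interpolate: 362 + 0.55·(379 − 362) = 362 + 0.55·17 = 371.35.

371.35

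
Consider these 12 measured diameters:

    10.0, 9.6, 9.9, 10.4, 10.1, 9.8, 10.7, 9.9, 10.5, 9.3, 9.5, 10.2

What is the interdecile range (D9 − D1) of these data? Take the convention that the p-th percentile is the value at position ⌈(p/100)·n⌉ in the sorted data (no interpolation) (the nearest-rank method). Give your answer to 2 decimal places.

Sorted: 9.3, 9.5, 9.6, 9.8, 9.9, 9.9, 10.0, 10.1, 10.2, 10.4, 10.5, 10.7.
n = 12.
P10: rank ⌈10/100·12⌉ = 2 → 9.5.
P90: rank ⌈90/100·12⌉ = 11 → 10.5.
Difference: 10.5 − 9.5 = 1.

1.00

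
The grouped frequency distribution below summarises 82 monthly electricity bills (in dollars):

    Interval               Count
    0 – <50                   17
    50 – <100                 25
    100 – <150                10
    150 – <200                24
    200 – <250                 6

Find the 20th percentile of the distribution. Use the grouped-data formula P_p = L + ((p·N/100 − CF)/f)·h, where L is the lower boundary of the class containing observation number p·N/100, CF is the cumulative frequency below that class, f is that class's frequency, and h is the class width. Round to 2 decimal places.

N = 82; target position k = 20/100 · 82 = 16.4.
Cumulative frequencies: 17, 42, 52, 76, 82.
Observation 16.4 falls in the class 0 – <50.
L = 0, CF = 0, f = 17, h = 50.
P20 = 0 + ((16.4 − 0)/17)·50 = 0 + 48.2353 = 48.2353.

48.24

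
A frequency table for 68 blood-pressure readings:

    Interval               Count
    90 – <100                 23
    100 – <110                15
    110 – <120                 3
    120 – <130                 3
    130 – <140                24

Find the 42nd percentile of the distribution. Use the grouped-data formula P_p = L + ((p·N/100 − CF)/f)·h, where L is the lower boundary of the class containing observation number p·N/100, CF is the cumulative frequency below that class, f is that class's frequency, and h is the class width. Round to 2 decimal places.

N = 68; target position k = 42/100 · 68 = 28.56.
Cumulative frequencies: 23, 38, 41, 44, 68.
Observation 28.56 falls in the class 100 – <110.
L = 100, CF = 23, f = 15, h = 10.
P42 = 100 + ((28.56 − 23)/15)·10 = 100 + 3.70667 = 103.707.

103.71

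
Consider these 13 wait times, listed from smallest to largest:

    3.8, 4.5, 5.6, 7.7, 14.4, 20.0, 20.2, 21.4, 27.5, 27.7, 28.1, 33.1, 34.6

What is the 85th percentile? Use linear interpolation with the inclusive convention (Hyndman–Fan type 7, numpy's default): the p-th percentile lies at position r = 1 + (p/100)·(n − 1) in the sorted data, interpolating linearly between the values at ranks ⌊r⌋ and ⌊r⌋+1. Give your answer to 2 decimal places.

n = 13.
r = 1 + (85/100)·(13 − 1) = 1 + 10.2 = 11.2.
Rank 11 is 28.1 and rank 12 is 33.1.
Interpolate: 28.1 + 0.2·(33.1 − 28.1) = 28.1 + 0.2·5 = 29.1.

29.10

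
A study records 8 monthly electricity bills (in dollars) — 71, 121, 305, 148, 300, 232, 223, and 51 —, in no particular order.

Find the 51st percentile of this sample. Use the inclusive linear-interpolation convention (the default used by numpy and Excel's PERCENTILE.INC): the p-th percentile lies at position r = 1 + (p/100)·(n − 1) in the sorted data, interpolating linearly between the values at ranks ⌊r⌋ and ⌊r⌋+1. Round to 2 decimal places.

Sorted: 51, 71, 121, 148, 223, 232, 300, 305.
n = 8.
r = 1 + (51/100)·(8 − 1) = 1 + 3.57 = 4.57.
Rank 4 is 148 and rank 5 is 223.
Interpolate: 148 + 0.57·(223 − 148) = 148 + 0.57·75 = 190.75.

190.75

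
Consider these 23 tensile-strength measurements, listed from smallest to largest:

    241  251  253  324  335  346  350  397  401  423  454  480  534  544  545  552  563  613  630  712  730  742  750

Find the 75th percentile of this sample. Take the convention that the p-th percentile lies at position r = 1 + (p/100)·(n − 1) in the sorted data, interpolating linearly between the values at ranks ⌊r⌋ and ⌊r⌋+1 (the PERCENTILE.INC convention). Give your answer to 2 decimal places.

588.00

n = 23.
r = 1 + (75/100)·(23 − 1) = 1 + 16.5 = 17.5.
Rank 17 is 563 and rank 18 is 613.
Interpolate: 563 + 0.5·(613 − 563) = 563 + 0.5·50 = 588.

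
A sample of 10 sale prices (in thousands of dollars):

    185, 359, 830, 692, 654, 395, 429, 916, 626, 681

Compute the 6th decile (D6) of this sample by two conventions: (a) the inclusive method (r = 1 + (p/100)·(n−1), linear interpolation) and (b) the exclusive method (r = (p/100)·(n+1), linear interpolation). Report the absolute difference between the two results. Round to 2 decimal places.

5.40

Sorted: 185, 359, 395, 429, 626, 654, 681, 692, 830, 916.
n = 10.
(a) r = 6.4; between ranks 6 (654) and 7 (681): 664.8.
(b) r = 6.6; between ranks 6 (654) and 7 (681): 670.2.
|664.8 − 670.2| = 5.4.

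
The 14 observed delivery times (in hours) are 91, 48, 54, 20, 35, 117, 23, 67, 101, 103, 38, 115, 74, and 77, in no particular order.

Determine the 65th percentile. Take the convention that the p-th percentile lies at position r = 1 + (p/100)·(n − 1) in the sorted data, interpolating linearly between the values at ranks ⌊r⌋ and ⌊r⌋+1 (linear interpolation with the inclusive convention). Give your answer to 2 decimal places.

Sorted: 20, 23, 35, 38, 48, 54, 67, 74, 77, 91, 101, 103, 115, 117.
n = 14.
r = 1 + (65/100)·(14 − 1) = 1 + 8.45 = 9.45.
Rank 9 is 77 and rank 10 is 91.
Interpolate: 77 + 0.45·(91 − 77) = 77 + 0.45·14 = 83.3.

83.30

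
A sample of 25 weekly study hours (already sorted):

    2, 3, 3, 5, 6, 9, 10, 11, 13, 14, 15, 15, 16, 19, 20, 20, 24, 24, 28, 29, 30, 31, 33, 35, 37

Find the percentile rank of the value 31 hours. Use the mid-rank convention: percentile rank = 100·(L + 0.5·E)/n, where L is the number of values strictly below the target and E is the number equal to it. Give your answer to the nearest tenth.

86.0

Count below 31: L = 21; count equal: E = 1; n = 25.
Percentile rank = 100·(21 + 0.5·1)/25 = 100·21.5/25 = 86.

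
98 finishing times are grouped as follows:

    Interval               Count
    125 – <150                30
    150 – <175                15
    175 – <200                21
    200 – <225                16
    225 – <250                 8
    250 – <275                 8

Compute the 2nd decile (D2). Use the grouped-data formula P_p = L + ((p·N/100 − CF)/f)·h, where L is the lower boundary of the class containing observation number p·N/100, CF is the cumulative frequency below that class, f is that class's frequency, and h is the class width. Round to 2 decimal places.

141.33

N = 98; target position k = 20/100 · 98 = 19.6.
Cumulative frequencies: 30, 45, 66, 82, 90, 98.
Observation 19.6 falls in the class 125 – <150.
L = 125, CF = 0, f = 30, h = 25.
P20 = 125 + ((19.6 − 0)/30)·25 = 125 + 16.3333 = 141.333.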